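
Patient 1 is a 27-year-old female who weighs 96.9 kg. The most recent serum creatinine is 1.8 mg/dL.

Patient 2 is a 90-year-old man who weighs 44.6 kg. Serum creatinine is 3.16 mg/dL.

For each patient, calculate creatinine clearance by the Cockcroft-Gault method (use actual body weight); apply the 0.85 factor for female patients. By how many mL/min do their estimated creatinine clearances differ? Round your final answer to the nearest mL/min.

Patient 1: CrCl = (140 − 27) × 96.9 / (72 × 1.8) × 0.85 = 10949.7 / 129.60 × 0.85 ≈ 71.8 mL/min
Patient 2: CrCl = (140 − 90) × 44.6 / (72 × 3.16) = 2230.0 / 227.52 ≈ 9.8 mL/min
|71.8 − 9.8| = 62.0 mL/min

62 mL/min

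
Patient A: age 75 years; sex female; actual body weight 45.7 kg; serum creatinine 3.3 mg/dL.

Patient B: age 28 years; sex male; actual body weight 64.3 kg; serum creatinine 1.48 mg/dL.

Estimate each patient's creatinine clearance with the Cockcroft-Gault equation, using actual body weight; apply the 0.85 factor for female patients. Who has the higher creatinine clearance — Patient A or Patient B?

Patient A: CrCl = (140 − 75) × 45.7 / (72 × 3.3) × 0.85 = 2970.5 / 237.60 × 0.85 ≈ 10.6 mL/min
Patient B: CrCl = (140 − 28) × 64.3 / (72 × 1.48) = 7201.6 / 106.56 ≈ 67.6 mL/min
10.6 vs 67.6 mL/min → Patient B is higher.

Patient B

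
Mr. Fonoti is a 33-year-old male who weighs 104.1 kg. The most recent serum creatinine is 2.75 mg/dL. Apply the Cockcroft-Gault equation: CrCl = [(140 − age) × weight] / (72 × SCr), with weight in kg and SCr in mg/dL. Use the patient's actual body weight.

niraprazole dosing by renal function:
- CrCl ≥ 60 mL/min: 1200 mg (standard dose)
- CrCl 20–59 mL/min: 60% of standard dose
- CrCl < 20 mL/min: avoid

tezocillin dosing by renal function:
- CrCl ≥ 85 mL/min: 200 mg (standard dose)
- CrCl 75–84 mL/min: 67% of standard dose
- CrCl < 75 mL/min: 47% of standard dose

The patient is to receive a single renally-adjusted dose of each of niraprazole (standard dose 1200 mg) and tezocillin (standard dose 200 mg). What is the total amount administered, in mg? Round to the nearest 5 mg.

CrCl = (140 − 33) × 104.1 / (72 × 2.75) = 11138.7 / 198.00 ≈ 56.3 mL/min
CrCl ≈ 56 mL/min.
niraprazole: 20–59 mL/min → 60% of 1200 mg = 720 mg.
tezocillin: < 75 mL/min → 47% of 200 mg = 94 mg.
Total = 720 + 94 = 814 mg.

815 mg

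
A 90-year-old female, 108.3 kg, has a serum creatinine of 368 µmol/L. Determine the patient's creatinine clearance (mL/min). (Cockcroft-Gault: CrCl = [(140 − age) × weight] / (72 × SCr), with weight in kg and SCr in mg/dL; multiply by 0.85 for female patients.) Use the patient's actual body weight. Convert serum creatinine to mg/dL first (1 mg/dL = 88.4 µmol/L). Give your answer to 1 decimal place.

SCr = 368 / 88.4 = 4.163 mg/dL
CrCl = (140 − 90) × 108.3 / (72 × 4.163) × 0.85 = 5415.0 / 299.74 × 0.85 ≈ 15.4 mL/min

15.4 mL/min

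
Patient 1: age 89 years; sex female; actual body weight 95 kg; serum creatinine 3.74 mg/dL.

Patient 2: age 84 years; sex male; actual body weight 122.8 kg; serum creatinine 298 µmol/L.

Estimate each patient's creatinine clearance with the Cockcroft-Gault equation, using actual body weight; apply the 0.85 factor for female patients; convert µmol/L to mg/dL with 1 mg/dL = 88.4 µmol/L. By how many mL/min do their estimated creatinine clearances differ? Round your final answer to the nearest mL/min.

Patient 1: CrCl = (140 − 89) × 95 / (72 × 3.74) × 0.85 = 4845.0 / 269.28 × 0.85 ≈ 15.3 mL/min
Patient 2: SCr = 298 / 88.4 = 3.371 mg/dL
Patient 2: CrCl = (140 − 84) × 122.8 / (72 × 3.371) = 6876.8 / 242.71 ≈ 28.3 mL/min
|15.3 − 28.3| = 13.0 mL/min

13 mL/min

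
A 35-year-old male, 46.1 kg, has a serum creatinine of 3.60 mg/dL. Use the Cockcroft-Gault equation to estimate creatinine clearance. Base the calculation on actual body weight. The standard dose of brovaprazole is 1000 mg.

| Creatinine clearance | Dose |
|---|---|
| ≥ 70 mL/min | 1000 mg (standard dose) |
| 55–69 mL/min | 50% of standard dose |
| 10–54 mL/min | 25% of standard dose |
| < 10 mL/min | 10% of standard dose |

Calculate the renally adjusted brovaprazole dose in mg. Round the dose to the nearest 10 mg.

CrCl = (140 − 35) × 46.1 / (72 × 3.6) = 4840.5 / 259.20 ≈ 18.7 mL/min
CrCl ≈ 19 mL/min → bracket 10–54 mL/min.
25% of 1000 mg = 250 mg

250 mg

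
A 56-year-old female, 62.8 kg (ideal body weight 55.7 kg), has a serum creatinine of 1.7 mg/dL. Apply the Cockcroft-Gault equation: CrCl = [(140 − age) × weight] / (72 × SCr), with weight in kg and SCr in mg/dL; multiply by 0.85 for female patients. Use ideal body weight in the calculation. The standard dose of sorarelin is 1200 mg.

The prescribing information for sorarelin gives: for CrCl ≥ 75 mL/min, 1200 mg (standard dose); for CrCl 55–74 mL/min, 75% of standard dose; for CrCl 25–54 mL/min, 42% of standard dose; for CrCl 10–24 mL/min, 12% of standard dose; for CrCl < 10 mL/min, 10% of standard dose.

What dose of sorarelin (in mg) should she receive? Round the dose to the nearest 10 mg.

CrCl = (140 − 56) × 55.7 / (72 × 1.7) × 0.85 = 4678.8 / 122.40 × 0.85 ≈ 32.5 mL/min
CrCl ≈ 32 mL/min → bracket 25–54 mL/min.
42% of 1200 mg = 504 mg → 500 mg

500 mg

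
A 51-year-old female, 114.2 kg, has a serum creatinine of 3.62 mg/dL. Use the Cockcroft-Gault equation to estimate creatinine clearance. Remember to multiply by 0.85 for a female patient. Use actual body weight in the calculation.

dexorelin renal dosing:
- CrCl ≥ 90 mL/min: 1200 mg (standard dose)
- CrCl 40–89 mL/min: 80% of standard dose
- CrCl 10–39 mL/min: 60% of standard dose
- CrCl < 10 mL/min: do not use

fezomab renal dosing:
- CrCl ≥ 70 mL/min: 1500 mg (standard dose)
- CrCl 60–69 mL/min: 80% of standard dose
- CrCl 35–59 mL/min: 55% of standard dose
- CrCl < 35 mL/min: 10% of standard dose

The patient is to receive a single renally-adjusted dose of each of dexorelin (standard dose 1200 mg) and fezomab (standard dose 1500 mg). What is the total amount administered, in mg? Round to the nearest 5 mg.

870 mg

CrCl = (140 − 51) × 114.2 / (72 × 3.62) × 0.85 = 10163.8 / 260.64 × 0.85 ≈ 33.1 mL/min
CrCl ≈ 33 mL/min.
dexorelin: 10–39 mL/min → 60% of 1200 mg = 720 mg.
fezomab: < 35 mL/min → 10% of 1500 mg = 150 mg.
Total = 720 + 150 = 870 mg.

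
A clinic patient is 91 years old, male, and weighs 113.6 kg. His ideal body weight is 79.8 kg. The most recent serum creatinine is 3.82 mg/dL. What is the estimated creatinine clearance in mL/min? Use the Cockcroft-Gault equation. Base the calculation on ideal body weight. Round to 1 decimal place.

CrCl = (140 − 91) × 79.8 / (72 × 3.82) = 3910.2 / 275.04 ≈ 14.2 mL/min

14.2 mL/min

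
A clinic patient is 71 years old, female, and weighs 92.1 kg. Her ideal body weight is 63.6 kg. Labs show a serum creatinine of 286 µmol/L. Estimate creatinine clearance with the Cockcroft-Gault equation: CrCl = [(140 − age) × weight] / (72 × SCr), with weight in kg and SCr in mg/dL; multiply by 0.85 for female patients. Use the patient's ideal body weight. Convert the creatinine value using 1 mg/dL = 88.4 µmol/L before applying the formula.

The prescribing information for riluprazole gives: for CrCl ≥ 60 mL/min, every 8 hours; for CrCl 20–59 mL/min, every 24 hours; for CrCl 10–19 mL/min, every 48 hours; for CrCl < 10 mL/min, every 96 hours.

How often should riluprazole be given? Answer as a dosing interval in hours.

SCr = 286 / 88.4 = 3.235 mg/dL
CrCl = (140 − 71) × 63.6 / (72 × 3.235) × 0.85 = 4388.4 / 232.92 × 0.85 ≈ 16.0 mL/min
CrCl ≈ 16 mL/min → bracket 10–19 mL/min → every 48 hours.

every 48 hours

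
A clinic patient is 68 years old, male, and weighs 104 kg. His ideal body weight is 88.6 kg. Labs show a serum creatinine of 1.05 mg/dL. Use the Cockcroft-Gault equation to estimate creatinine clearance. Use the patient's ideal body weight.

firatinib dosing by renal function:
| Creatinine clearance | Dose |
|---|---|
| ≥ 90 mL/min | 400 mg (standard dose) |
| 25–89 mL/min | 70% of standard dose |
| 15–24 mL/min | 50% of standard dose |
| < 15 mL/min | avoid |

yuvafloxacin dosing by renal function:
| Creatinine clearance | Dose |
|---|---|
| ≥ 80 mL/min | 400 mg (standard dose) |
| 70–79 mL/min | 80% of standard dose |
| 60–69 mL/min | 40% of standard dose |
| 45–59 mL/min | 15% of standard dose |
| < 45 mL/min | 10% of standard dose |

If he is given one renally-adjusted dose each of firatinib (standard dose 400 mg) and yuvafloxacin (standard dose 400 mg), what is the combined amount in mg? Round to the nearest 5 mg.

680 mg

CrCl = (140 − 68) × 88.6 / (72 × 1.05) = 6379.2 / 75.60 ≈ 84.4 mL/min
CrCl ≈ 84 mL/min.
firatinib: 25–89 mL/min → 70% of 400 mg = 280 mg.
yuvafloxacin: ≥ 80 mL/min → 100% of 400 mg = 400 mg.
Total = 280 + 400 = 680 mg.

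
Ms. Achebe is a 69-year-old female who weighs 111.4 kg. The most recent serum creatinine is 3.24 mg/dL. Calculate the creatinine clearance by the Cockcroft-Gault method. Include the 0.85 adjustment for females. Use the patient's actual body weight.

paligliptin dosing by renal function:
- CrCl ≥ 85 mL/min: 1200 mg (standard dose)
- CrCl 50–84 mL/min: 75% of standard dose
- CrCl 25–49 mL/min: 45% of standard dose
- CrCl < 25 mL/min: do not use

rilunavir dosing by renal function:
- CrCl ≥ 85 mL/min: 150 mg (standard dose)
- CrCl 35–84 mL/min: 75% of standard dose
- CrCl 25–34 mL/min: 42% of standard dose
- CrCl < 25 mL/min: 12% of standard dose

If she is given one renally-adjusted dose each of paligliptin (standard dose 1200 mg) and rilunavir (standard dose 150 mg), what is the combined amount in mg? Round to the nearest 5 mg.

605 mg

CrCl = (140 − 69) × 111.4 / (72 × 3.24) × 0.85 = 7909.4 / 233.28 × 0.85 ≈ 28.8 mL/min
CrCl ≈ 29 mL/min.
paligliptin: 25–49 mL/min → 45% of 1200 mg = 540 mg.
rilunavir: 25–34 mL/min → 42% of 150 mg = 63 mg.
Total = 540 + 63 = 603 mg.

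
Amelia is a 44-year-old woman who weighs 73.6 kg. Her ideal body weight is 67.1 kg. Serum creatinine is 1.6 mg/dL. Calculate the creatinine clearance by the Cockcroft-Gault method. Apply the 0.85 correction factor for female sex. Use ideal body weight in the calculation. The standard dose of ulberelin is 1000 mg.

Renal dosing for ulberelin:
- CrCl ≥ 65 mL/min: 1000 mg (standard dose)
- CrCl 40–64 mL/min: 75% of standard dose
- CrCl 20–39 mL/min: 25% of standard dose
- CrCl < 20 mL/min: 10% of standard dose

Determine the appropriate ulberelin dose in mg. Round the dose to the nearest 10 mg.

750 mg

CrCl = (140 − 44) × 67.1 / (72 × 1.6) × 0.85 = 6441.6 / 115.20 × 0.85 ≈ 47.5 mL/min
CrCl ≈ 48 mL/min → bracket 40–64 mL/min.
75% of 1000 mg = 750 mg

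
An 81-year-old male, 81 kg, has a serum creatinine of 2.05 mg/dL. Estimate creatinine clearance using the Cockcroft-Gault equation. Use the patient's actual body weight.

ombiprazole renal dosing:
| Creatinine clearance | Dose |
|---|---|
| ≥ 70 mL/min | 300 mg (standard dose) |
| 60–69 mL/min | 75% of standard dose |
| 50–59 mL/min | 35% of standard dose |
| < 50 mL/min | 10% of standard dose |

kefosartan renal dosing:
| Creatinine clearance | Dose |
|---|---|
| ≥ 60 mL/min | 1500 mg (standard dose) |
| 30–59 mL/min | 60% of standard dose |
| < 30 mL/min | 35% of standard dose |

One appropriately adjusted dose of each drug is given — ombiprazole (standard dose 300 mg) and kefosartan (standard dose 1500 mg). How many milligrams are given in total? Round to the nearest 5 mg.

CrCl = (140 − 81) × 81 / (72 × 2.05) = 4779.0 / 147.60 ≈ 32.4 mL/min
CrCl ≈ 32 mL/min.
ombiprazole: < 50 mL/min → 10% of 300 mg = 30 mg.
kefosartan: 30–59 mL/min → 60% of 1500 mg = 900 mg.
Total = 30 + 900 = 930 mg.

930 mg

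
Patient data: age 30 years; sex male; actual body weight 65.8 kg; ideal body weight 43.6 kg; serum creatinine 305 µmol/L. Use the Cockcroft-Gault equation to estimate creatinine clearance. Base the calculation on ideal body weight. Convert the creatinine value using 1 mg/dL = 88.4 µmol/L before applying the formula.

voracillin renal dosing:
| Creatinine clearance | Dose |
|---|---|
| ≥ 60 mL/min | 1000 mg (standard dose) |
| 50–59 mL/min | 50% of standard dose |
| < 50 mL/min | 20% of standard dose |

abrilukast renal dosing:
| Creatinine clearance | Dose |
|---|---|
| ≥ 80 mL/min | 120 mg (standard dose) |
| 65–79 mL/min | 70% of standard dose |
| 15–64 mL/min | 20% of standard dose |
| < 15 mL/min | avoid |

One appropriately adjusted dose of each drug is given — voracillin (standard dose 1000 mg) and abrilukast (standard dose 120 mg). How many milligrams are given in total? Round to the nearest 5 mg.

SCr = 305 / 88.4 = 3.45 mg/dL
CrCl = (140 − 30) × 43.6 / (72 × 3.45) = 4796.0 / 248.40 ≈ 19.3 mL/min
CrCl ≈ 19 mL/min.
voracillin: < 50 mL/min → 20% of 1000 mg = 200 mg.
abrilukast: 15–64 mL/min → 20% of 120 mg = 24 mg.
Total = 200 + 24 = 224 mg.

225 mg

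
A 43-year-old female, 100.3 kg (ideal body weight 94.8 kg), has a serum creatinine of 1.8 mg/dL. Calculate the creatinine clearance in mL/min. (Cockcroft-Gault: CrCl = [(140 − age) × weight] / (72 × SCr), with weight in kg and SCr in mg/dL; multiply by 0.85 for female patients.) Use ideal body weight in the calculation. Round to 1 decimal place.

60.3 mL/min

CrCl = (140 − 43) × 94.8 / (72 × 1.8) × 0.85 = 9195.6 / 129.60 × 0.85 ≈ 60.3 mL/min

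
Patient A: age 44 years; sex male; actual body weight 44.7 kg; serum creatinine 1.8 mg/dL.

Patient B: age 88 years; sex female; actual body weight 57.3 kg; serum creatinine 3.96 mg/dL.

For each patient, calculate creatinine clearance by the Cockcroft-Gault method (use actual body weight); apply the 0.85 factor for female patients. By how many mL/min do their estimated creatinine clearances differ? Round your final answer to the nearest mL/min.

24 mL/min

Patient A: CrCl = (140 − 44) × 44.7 / (72 × 1.8) = 4291.2 / 129.60 ≈ 33.1 mL/min
Patient B: CrCl = (140 − 88) × 57.3 / (72 × 3.96) × 0.85 = 2979.6 / 285.12 × 0.85 ≈ 8.9 mL/min
|33.1 − 8.9| = 24.2 mL/min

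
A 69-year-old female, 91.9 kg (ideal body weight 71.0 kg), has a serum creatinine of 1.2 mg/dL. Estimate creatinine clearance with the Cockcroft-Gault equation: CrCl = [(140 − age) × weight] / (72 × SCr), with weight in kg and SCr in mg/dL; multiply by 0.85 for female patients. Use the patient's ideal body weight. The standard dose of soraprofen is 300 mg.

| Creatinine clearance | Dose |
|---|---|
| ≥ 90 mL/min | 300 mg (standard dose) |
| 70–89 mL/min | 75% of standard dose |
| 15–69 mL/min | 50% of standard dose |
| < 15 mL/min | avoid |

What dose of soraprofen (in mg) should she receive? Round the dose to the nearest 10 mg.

150 mg

CrCl = (140 − 69) × 71 / (72 × 1.2) × 0.85 = 5041.0 / 86.40 × 0.85 ≈ 49.6 mL/min
CrCl ≈ 50 mL/min → bracket 15–69 mL/min.
50% of 300 mg = 150 mg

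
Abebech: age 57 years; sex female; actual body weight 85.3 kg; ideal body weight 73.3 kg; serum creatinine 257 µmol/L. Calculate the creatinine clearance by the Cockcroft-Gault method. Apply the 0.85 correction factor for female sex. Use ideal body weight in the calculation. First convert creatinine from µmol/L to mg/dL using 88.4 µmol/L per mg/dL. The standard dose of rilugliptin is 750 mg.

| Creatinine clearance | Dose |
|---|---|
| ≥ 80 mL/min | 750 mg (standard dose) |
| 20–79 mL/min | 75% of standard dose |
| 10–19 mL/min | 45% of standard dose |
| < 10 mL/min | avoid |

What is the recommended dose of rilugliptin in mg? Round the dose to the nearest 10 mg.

SCr = 257 / 88.4 = 2.907 mg/dL
CrCl = (140 − 57) × 73.3 / (72 × 2.907) × 0.85 = 6083.9 / 209.30 × 0.85 ≈ 24.7 mL/min
CrCl ≈ 25 mL/min → bracket 20–79 mL/min.
75% of 750 mg = 562.5 mg → 560 mg

560 mg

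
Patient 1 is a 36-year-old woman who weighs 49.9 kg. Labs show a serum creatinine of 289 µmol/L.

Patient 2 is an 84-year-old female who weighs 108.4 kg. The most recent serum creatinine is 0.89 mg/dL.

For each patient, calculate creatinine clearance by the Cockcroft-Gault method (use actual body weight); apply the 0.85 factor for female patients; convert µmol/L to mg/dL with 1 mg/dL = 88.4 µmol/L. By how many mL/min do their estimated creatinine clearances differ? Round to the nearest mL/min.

Patient 1: SCr = 289 / 88.4 = 3.269 mg/dL
Patient 1: CrCl = (140 − 36) × 49.9 / (72 × 3.269) × 0.85 = 5189.6 / 235.37 × 0.85 ≈ 18.7 mL/min
Patient 2: CrCl = (140 − 84) × 108.4 / (72 × 0.89) × 0.85 = 6070.4 / 64.08 × 0.85 ≈ 80.5 mL/min
|18.7 − 80.5| = 61.8 mL/min

62 mL/min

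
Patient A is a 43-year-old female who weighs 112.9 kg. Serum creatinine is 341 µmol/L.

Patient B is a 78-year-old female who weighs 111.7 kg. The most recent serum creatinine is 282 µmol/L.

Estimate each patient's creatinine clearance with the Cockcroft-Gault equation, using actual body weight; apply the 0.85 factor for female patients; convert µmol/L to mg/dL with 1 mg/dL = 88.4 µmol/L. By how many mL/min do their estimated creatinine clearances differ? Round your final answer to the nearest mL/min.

Patient A: SCr = 341 / 88.4 = 3.857 mg/dL
Patient A: CrCl = (140 − 43) × 112.9 / (72 × 3.857) × 0.85 = 10951.3 / 277.70 × 0.85 ≈ 33.5 mL/min
Patient B: SCr = 282 / 88.4 = 3.19 mg/dL
Patient B: CrCl = (140 − 78) × 111.7 / (72 × 3.19) × 0.85 = 6925.4 / 229.68 × 0.85 ≈ 25.6 mL/min
|33.5 − 25.6| = 7.9 mL/min

8 mL/min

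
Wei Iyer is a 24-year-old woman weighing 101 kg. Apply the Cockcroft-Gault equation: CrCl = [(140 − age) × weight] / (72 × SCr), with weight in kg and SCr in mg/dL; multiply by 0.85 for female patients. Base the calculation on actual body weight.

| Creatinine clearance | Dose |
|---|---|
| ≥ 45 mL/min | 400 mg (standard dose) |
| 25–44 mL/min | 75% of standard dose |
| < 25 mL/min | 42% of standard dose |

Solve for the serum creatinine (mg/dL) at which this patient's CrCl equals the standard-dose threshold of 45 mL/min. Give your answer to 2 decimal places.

Standard dose requires CrCl ≥ 45 mL/min.
Set (140 − 24) × 101 × 0.85 / (72 × SCr) = 45
SCr = (140 − 24) × 101 × 0.85 / (72 × 45) = 3.074 mg/dL

3.07 mg/dL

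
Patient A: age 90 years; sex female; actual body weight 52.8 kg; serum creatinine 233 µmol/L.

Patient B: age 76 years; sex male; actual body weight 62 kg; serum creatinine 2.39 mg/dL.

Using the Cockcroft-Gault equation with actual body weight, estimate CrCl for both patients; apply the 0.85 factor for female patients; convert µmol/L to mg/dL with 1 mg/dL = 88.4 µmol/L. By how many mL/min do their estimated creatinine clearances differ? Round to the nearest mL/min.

Patient A: SCr = 233 / 88.4 = 2.636 mg/dL
Patient A: CrCl = (140 − 90) × 52.8 / (72 × 2.636) × 0.85 = 2640.0 / 189.79 × 0.85 ≈ 11.8 mL/min
Patient B: CrCl = (140 − 76) × 62 / (72 × 2.39) = 3968.0 / 172.08 ≈ 23.1 mL/min
|11.8 − 23.1| = 11.3 mL/min

11 mL/min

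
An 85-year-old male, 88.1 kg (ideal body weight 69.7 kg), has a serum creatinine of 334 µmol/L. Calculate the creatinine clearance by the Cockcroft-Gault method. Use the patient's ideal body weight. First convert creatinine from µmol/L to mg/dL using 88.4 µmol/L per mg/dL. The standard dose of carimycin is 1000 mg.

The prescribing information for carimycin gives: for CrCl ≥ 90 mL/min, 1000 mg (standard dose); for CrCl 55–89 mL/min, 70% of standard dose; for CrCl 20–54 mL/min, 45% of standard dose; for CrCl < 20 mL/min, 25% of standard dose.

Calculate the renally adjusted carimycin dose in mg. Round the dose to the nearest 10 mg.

250 mg

SCr = 334 / 88.4 = 3.778 mg/dL
CrCl = (140 − 85) × 69.7 / (72 × 3.778) = 3833.5 / 272.02 ≈ 14.1 mL/min
CrCl ≈ 14 mL/min → bracket < 20 mL/min.
25% of 1000 mg = 250 mg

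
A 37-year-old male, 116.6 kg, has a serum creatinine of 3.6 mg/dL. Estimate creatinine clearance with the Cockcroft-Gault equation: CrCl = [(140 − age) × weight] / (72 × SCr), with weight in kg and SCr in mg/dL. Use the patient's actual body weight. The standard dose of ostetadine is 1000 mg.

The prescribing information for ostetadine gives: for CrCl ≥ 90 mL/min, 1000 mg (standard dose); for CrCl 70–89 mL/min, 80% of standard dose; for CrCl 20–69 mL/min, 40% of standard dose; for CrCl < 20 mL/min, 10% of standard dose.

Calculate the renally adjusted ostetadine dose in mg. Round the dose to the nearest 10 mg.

CrCl = (140 − 37) × 116.6 / (72 × 3.6) = 12009.8 / 259.20 ≈ 46.3 mL/min
CrCl ≈ 46 mL/min → bracket 20–69 mL/min.
40% of 1000 mg = 400 mg

400 mg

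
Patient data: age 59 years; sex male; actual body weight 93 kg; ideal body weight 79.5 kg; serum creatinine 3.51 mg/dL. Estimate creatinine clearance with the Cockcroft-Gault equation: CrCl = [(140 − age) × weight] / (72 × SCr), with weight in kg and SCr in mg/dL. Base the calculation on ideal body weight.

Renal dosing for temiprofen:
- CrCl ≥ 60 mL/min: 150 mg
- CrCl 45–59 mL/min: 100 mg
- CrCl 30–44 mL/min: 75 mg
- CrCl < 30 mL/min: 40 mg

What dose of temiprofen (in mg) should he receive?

CrCl = (140 − 59) × 79.5 / (72 × 3.51) = 6439.5 / 252.72 ≈ 25.5 mL/min
CrCl ≈ 25 mL/min → bracket < 30 mL/min.
Dose for this bracket: 40 mg.

40 mg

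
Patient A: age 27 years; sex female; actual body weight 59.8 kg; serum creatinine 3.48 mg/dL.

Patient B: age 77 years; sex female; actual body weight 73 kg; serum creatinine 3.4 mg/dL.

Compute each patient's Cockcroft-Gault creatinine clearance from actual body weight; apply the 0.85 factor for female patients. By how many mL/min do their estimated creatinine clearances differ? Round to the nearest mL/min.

Patient A: CrCl = (140 − 27) × 59.8 / (72 × 3.48) × 0.85 = 6757.4 / 250.56 × 0.85 ≈ 22.9 mL/min
Patient B: CrCl = (140 − 77) × 73 / (72 × 3.4) × 0.85 = 4599.0 / 244.80 × 0.85 ≈ 16.0 mL/min
|22.9 − 16.0| = 6.9 mL/min

7 mL/min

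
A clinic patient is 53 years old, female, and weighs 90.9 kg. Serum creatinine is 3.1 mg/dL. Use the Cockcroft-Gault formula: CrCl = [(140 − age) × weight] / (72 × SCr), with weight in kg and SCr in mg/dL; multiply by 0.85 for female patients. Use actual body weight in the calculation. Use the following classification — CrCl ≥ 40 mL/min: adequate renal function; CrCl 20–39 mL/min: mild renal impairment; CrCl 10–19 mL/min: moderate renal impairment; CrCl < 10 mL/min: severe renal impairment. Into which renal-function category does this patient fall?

mild renal impairment

CrCl = (140 − 53) × 90.9 / (72 × 3.1) × 0.85 = 7908.3 / 223.20 × 0.85 ≈ 30.1 mL/min
30 mL/min falls in the 'mild renal impairment' range.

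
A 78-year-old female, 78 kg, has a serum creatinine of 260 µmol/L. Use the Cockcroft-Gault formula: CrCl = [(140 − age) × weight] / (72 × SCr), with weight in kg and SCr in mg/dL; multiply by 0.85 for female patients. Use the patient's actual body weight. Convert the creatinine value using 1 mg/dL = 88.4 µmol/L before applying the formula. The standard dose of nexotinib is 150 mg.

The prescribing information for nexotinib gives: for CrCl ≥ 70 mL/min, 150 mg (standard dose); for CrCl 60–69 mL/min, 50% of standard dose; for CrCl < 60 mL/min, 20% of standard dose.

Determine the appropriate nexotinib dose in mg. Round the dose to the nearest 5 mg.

SCr = 260 / 88.4 = 2.941 mg/dL
CrCl = (140 − 78) × 78 / (72 × 2.941) × 0.85 = 4836.0 / 211.75 × 0.85 ≈ 19.4 mL/min
CrCl ≈ 19 mL/min → bracket < 60 mL/min.
20% of 150 mg = 30 mg

30 mg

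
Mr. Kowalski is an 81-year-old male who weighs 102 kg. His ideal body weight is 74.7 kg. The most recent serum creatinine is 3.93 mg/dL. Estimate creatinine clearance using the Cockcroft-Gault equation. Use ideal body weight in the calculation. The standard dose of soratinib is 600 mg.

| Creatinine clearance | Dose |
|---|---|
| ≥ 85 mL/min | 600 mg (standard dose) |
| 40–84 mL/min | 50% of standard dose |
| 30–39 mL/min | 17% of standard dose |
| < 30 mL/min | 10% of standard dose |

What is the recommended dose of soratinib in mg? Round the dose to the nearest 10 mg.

CrCl = (140 − 81) × 74.7 / (72 × 3.93) = 4407.3 / 282.96 ≈ 15.6 mL/min
CrCl ≈ 16 mL/min → bracket < 30 mL/min.
10% of 600 mg = 60 mg

60 mg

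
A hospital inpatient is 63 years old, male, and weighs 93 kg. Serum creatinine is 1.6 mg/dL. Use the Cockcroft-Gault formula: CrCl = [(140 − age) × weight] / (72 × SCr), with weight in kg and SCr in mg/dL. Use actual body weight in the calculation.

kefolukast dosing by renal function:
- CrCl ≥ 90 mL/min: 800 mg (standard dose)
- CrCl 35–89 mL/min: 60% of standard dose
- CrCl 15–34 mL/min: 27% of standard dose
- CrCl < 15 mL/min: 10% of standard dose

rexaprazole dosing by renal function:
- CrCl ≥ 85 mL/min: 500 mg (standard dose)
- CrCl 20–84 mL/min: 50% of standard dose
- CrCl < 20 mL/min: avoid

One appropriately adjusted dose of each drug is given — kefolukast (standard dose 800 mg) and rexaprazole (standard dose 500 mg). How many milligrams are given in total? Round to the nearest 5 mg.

730 mg

CrCl = (140 − 63) × 93 / (72 × 1.6) = 7161.0 / 115.20 ≈ 62.2 mL/min
CrCl ≈ 62 mL/min.
kefolukast: 35–89 mL/min → 60% of 800 mg = 480 mg.
rexaprazole: 20–84 mL/min → 50% of 500 mg = 250 mg.
Total = 480 + 250 = 730 mg.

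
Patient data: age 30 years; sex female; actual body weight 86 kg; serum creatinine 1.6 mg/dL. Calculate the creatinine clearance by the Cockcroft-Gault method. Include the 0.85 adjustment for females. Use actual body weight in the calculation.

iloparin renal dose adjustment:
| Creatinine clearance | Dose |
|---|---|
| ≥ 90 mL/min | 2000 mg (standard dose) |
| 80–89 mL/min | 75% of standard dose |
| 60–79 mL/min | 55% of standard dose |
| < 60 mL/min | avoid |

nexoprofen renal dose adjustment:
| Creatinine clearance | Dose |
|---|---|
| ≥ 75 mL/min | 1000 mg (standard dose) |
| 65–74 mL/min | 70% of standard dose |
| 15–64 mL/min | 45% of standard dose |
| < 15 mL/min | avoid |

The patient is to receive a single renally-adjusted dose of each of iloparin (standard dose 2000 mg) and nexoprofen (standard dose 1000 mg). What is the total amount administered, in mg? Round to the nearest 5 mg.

CrCl = (140 − 30) × 86 / (72 × 1.6) × 0.85 = 9460.0 / 115.20 × 0.85 ≈ 69.8 mL/min
CrCl ≈ 70 mL/min.
iloparin: 60–79 mL/min → 55% of 2000 mg = 1100 mg.
nexoprofen: 65–74 mL/min → 70% of 1000 mg = 700 mg.
Total = 1100 + 700 = 1800 mg.

1800 mg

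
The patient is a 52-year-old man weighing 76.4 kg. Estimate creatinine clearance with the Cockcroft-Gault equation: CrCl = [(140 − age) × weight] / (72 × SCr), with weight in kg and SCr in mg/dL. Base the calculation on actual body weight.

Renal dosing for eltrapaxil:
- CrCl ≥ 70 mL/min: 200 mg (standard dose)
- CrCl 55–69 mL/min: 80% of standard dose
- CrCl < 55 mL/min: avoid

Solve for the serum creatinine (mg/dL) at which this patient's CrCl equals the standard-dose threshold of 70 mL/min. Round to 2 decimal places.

Standard dose requires CrCl ≥ 70 mL/min.
Set (140 − 52) × 76.4 / (72 × SCr) = 70
SCr = (140 − 52) × 76.4 / (72 × 70) = 1.334 mg/dL

1.33 mg/dL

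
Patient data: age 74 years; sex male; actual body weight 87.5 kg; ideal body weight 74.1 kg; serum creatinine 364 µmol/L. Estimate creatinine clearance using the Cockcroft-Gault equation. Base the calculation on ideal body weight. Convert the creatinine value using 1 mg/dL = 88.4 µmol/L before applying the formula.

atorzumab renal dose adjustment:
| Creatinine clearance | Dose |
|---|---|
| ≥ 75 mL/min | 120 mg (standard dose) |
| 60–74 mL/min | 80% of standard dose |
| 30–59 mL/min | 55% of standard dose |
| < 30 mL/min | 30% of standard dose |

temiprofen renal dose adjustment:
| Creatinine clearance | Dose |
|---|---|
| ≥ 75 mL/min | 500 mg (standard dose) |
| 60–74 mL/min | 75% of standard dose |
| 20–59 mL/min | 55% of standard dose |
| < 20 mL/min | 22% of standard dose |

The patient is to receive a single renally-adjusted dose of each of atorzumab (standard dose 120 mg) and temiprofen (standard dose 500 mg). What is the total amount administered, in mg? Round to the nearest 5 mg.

SCr = 364 / 88.4 = 4.118 mg/dL
CrCl = (140 − 74) × 74.1 / (72 × 4.118) = 4890.6 / 296.50 ≈ 16.5 mL/min
CrCl ≈ 16 mL/min.
atorzumab: < 30 mL/min → 30% of 120 mg = 36 mg.
temiprofen: < 20 mL/min → 22% of 500 mg = 110 mg.
Total = 36 + 110 = 146 mg.

145 mg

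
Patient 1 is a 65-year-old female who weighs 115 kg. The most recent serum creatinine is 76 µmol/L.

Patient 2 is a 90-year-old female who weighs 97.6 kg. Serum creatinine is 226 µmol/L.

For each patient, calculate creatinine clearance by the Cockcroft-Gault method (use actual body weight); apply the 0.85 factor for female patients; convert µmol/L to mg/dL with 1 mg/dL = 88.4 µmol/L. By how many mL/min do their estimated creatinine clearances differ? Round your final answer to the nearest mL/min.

Patient 1: SCr = 76 / 88.4 = 0.86 mg/dL
Patient 1: CrCl = (140 − 65) × 115 / (72 × 0.86) × 0.85 = 8625.0 / 61.92 × 0.85 ≈ 118.4 mL/min
Patient 2: SCr = 226 / 88.4 = 2.557 mg/dL
Patient 2: CrCl = (140 − 90) × 97.6 / (72 × 2.557) × 0.85 = 4880.0 / 184.10 × 0.85 ≈ 22.5 mL/min
|118.4 − 22.5| = 95.9 mL/min

96 mL/min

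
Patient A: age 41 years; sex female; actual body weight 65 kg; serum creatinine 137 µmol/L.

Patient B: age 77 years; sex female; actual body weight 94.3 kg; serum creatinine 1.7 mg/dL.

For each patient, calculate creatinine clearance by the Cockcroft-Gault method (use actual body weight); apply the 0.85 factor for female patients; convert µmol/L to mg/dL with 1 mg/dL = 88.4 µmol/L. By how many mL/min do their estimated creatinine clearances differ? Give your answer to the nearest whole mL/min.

Patient A: SCr = 137 / 88.4 = 1.55 mg/dL
Patient A: CrCl = (140 − 41) × 65 / (72 × 1.55) × 0.85 = 6435.0 / 111.60 × 0.85 ≈ 49.0 mL/min
Patient B: CrCl = (140 − 77) × 94.3 / (72 × 1.7) × 0.85 = 5940.9 / 122.40 × 0.85 ≈ 41.3 mL/min
|49.0 − 41.3| = 7.7 mL/min

8 mL/min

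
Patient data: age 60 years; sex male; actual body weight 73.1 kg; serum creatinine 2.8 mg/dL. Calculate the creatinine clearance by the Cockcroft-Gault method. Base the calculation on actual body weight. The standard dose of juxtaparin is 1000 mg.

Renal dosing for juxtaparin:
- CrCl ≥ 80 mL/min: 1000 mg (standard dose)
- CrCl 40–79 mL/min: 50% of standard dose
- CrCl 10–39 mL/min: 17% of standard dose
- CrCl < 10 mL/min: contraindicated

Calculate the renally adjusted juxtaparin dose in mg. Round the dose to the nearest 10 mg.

CrCl = (140 − 60) × 73.1 / (72 × 2.8) = 5848.0 / 201.60 ≈ 29.0 mL/min
CrCl ≈ 29 mL/min → bracket 10–39 mL/min.
17% of 1000 mg = 170 mg

170 mg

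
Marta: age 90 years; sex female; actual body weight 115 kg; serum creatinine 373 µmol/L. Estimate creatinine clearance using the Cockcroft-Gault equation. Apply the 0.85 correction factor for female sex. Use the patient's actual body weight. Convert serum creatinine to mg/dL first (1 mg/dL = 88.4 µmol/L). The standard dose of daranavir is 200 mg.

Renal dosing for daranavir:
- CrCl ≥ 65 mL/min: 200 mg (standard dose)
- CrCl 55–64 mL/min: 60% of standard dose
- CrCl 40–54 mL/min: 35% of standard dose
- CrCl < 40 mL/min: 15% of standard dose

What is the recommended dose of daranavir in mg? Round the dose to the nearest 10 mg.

30 mg

SCr = 373 / 88.4 = 4.219 mg/dL
CrCl = (140 − 90) × 115 / (72 × 4.219) × 0.85 = 5750.0 / 303.77 × 0.85 ≈ 16.1 mL/min
CrCl ≈ 16 mL/min → bracket < 40 mL/min.
15% of 200 mg = 30 mg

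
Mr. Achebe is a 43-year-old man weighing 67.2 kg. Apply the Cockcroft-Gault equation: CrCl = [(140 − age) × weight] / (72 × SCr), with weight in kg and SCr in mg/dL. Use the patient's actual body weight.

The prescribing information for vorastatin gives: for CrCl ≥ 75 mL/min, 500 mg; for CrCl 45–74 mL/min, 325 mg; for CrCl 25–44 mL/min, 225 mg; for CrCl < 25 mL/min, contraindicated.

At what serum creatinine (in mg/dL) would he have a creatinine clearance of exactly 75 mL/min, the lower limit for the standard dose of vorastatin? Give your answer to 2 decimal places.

1.21 mg/dL

Standard dose requires CrCl ≥ 75 mL/min.
Set (140 − 43) × 67.2 / (72 × SCr) = 75
SCr = (140 − 43) × 67.2 / (72 × 75) = 1.207 mg/dL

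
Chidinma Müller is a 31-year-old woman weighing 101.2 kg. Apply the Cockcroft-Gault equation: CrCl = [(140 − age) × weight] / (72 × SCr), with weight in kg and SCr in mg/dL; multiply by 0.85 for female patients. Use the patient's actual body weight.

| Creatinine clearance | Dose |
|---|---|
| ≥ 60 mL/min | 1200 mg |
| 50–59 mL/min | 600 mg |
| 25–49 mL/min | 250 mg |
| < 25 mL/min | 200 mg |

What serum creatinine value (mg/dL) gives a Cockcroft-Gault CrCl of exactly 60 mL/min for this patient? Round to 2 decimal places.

2.17 mg/dL

Standard dose requires CrCl ≥ 60 mL/min.
Set (140 − 31) × 101.2 × 0.85 / (72 × SCr) = 60
SCr = (140 − 31) × 101.2 × 0.85 / (72 × 60) = 2.170 mg/dL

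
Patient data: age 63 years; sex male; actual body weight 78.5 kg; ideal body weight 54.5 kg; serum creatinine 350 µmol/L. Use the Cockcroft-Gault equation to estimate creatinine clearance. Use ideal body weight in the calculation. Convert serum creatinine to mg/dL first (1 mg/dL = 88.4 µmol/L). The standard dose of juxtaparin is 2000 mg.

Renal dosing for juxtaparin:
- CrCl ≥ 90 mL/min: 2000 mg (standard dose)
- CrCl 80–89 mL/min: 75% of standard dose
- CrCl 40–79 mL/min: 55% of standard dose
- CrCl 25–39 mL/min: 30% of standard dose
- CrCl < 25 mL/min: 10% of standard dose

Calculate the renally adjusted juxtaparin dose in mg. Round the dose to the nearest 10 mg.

200 mg

SCr = 350 / 88.4 = 3.959 mg/dL
CrCl = (140 − 63) × 54.5 / (72 × 3.959) = 4196.5 / 285.05 ≈ 14.7 mL/min
CrCl ≈ 15 mL/min → bracket < 25 mL/min.
10% of 2000 mg = 200 mg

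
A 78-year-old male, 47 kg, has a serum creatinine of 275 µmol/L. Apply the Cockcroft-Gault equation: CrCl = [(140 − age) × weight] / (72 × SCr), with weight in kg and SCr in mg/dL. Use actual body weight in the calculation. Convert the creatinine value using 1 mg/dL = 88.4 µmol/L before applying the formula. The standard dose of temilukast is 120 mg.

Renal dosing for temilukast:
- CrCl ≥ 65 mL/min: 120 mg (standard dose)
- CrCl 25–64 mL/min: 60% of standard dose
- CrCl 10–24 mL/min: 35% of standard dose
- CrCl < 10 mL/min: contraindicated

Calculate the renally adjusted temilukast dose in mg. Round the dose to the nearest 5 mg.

40 mg

SCr = 275 / 88.4 = 3.111 mg/dL
CrCl = (140 − 78) × 47 / (72 × 3.111) = 2914.0 / 223.99 ≈ 13.0 mL/min
CrCl ≈ 13 mL/min → bracket 10–24 mL/min.
35% of 120 mg = 42 mg → 40 mg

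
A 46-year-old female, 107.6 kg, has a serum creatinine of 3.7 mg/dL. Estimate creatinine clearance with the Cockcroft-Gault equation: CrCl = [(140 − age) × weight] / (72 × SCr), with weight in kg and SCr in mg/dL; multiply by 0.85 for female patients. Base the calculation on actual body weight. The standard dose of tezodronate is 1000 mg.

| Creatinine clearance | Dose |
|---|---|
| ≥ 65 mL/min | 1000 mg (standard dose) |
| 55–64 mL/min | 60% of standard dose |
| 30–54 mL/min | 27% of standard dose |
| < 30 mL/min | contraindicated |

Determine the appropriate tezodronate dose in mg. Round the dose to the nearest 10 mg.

CrCl = (140 − 46) × 107.6 / (72 × 3.7) × 0.85 = 10114.4 / 266.40 × 0.85 ≈ 32.3 mL/min
CrCl ≈ 32 mL/min → bracket 30–54 mL/min.
27% of 1000 mg = 270 mg

270 mg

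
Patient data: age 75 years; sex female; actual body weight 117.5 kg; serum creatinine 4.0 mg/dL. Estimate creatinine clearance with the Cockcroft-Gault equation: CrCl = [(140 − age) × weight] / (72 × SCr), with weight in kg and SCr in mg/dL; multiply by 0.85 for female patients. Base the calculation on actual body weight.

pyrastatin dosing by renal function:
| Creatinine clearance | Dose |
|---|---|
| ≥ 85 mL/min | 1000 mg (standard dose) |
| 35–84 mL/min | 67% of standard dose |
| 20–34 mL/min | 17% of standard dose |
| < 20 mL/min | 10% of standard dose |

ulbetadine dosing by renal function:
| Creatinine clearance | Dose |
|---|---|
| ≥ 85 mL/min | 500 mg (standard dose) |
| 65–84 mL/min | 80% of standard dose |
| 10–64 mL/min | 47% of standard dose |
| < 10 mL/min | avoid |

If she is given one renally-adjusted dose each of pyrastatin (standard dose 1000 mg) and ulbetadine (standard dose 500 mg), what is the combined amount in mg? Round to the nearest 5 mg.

CrCl = (140 − 75) × 117.5 / (72 × 4) × 0.85 = 7637.5 / 288.00 × 0.85 ≈ 22.5 mL/min
CrCl ≈ 23 mL/min.
pyrastatin: 20–34 mL/min → 17% of 1000 mg = 170 mg.
ulbetadine: 10–64 mL/min → 47% of 500 mg = 235 mg.
Total = 170 + 235 = 405 mg.

405 mg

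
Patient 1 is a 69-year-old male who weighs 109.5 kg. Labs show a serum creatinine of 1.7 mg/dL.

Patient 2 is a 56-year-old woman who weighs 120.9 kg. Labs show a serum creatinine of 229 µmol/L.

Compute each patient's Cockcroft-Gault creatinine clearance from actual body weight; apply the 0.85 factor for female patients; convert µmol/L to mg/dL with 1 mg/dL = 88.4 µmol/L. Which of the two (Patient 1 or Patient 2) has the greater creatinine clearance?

Patient 1

Patient 1: CrCl = (140 − 69) × 109.5 / (72 × 1.7) = 7774.5 / 122.40 ≈ 63.5 mL/min
Patient 2: SCr = 229 / 88.4 = 2.59 mg/dL
Patient 2: CrCl = (140 − 56) × 120.9 / (72 × 2.59) × 0.85 = 10155.6 / 186.48 × 0.85 ≈ 46.3 mL/min
63.5 vs 46.3 mL/min → Patient 1 is higher.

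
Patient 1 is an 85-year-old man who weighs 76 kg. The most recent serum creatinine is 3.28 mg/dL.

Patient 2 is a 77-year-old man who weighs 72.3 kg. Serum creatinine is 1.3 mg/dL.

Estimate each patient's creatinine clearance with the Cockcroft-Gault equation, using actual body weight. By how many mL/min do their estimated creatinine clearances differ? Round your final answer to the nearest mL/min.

Patient 1: CrCl = (140 − 85) × 76 / (72 × 3.28) = 4180.0 / 236.16 ≈ 17.7 mL/min
Patient 2: CrCl = (140 − 77) × 72.3 / (72 × 1.3) = 4554.9 / 93.60 ≈ 48.7 mL/min
|17.7 − 48.7| = 31.0 mL/min

31 mL/min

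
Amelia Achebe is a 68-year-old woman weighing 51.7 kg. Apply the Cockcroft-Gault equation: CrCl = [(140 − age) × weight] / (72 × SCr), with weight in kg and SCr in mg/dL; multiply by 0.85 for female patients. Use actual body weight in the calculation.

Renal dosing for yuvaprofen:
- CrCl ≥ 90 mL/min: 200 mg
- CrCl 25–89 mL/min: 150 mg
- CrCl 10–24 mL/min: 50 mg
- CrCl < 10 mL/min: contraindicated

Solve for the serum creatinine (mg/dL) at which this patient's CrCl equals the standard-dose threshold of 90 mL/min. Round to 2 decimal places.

Standard dose requires CrCl ≥ 90 mL/min.
Set (140 − 68) × 51.7 × 0.85 / (72 × SCr) = 90
SCr = (140 − 68) × 51.7 × 0.85 / (72 × 90) = 0.488 mg/dL

0.49 mg/dL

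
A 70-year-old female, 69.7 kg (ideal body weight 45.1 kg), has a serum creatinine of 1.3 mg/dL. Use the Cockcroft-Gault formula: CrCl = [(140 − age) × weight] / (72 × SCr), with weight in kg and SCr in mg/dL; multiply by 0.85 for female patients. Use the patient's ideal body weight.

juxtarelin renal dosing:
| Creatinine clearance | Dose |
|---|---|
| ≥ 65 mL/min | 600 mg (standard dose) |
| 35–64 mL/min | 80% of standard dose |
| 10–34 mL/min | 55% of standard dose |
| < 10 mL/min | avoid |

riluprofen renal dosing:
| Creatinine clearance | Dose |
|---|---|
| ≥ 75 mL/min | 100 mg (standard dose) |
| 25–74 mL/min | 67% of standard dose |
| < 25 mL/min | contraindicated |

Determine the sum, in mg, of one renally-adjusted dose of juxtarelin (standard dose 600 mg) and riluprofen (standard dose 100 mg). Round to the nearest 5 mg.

395 mg

CrCl = (140 − 70) × 45.1 / (72 × 1.3) × 0.85 = 3157.0 / 93.60 × 0.85 ≈ 28.7 mL/min
CrCl ≈ 29 mL/min.
juxtarelin: 10–34 mL/min → 55% of 600 mg = 330 mg.
riluprofen: 25–74 mL/min → 67% of 100 mg = 67 mg.
Total = 330 + 67 = 397 mg.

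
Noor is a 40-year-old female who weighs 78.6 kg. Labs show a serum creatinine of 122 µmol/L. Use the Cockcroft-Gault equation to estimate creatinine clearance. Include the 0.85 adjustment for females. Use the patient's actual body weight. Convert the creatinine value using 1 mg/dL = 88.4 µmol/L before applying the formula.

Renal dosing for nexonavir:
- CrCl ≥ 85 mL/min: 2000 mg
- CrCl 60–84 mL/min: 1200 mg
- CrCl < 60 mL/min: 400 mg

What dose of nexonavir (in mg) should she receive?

SCr = 122 / 88.4 = 1.38 mg/dL
CrCl = (140 − 40) × 78.6 / (72 × 1.38) × 0.85 = 7860.0 / 99.36 × 0.85 ≈ 67.2 mL/min
CrCl ≈ 67 mL/min → bracket 60–84 mL/min.
Dose for this bracket: 1200 mg.

1200 mg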